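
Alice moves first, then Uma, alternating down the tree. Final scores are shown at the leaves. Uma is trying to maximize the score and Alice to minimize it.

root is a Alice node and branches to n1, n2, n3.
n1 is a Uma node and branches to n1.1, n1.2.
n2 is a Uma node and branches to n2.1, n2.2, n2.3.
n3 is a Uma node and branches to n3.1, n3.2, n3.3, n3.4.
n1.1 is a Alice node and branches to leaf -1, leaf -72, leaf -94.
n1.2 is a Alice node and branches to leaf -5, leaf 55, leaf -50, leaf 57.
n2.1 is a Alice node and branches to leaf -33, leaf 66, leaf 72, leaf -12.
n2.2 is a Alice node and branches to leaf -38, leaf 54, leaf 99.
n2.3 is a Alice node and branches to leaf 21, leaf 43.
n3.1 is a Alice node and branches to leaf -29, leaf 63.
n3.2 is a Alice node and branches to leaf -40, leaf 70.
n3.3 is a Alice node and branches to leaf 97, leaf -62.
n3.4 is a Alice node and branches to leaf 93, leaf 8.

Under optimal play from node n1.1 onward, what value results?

-94

n1.1 (Alice): min(-1, -72, -94) = -94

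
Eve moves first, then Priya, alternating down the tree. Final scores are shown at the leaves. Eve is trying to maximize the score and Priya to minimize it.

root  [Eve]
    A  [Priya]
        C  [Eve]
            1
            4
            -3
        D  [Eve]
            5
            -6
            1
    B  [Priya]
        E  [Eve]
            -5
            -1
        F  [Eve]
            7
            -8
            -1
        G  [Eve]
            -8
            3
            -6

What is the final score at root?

C (Eve): max(1, 4, -3) = 4
D (Eve): max(5, -6, 1) = 5
A (Priya): min(4, 5) = 4
E (Eve): max(-5, -1) = -1
F (Eve): max(7, -8, -1) = 7
G (Eve): max(-8, 3, -6) = 3
B (Priya): min(-1, 7, 3) = -1
root (Eve): max(4, -1) = 4

4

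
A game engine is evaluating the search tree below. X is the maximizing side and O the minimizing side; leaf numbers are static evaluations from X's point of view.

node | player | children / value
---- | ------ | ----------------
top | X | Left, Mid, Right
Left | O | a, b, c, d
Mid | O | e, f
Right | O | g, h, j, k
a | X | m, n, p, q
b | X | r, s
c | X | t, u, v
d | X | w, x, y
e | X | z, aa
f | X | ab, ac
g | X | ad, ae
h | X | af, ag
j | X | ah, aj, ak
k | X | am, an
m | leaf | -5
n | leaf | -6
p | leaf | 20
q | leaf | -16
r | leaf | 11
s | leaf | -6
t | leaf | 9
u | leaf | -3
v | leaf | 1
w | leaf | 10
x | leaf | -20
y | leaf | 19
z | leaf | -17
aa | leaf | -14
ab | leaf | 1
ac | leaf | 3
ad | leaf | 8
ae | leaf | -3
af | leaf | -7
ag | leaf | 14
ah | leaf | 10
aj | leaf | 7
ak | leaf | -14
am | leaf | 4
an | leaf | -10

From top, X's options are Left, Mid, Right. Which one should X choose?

Left

a (X): max(-5, -6, 20, -16) = 20
b (X): max(11, -6) = 11
c (X): max(9, -3, 1) = 9
d (X): max(10, -20, 19) = 19
Left (O): min(20, 11, 9, 19) = 9
e (X): max(-17, -14) = -14
f (X): max(1, 3) = 3
Mid (O): min(-14, 3) = -14
g (X): max(8, -3) = 8
h (X): max(-7, 14) = 14
j (X): max(10, 7, -14) = 10
k (X): max(4, -10) = 4
Right (O): min(8, 14, 10, 4) = 4
top (X): max(9, -14, 4) = 9
X at top wants the highest of {Left=9, Mid=-14, Right=4}, so chooses Left.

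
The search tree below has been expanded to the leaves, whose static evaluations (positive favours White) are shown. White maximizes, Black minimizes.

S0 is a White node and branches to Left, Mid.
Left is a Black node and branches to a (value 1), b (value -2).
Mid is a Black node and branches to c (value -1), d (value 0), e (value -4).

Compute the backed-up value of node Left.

Left (Black): min(1, -2) = -2

-2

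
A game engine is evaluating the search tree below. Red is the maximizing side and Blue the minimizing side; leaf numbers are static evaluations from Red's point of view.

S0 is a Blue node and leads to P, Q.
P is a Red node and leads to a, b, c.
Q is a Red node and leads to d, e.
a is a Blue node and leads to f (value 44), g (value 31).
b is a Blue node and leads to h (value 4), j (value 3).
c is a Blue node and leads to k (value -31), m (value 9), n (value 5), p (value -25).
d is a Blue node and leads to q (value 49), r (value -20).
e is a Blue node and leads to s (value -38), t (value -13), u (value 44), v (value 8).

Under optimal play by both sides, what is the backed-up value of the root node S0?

-20

a (Blue): min(44, 31) = 31
b (Blue): min(4, 3) = 3
c (Blue): min(-31, 9, 5, -25) = -31
P (Red): max(31, 3, -31) = 31
d (Blue): min(49, -20) = -20
e (Blue): min(-38, -13, 44, 8) = -38
Q (Red): max(-20, -38) = -20
S0 (Blue): min(31, -20) = -20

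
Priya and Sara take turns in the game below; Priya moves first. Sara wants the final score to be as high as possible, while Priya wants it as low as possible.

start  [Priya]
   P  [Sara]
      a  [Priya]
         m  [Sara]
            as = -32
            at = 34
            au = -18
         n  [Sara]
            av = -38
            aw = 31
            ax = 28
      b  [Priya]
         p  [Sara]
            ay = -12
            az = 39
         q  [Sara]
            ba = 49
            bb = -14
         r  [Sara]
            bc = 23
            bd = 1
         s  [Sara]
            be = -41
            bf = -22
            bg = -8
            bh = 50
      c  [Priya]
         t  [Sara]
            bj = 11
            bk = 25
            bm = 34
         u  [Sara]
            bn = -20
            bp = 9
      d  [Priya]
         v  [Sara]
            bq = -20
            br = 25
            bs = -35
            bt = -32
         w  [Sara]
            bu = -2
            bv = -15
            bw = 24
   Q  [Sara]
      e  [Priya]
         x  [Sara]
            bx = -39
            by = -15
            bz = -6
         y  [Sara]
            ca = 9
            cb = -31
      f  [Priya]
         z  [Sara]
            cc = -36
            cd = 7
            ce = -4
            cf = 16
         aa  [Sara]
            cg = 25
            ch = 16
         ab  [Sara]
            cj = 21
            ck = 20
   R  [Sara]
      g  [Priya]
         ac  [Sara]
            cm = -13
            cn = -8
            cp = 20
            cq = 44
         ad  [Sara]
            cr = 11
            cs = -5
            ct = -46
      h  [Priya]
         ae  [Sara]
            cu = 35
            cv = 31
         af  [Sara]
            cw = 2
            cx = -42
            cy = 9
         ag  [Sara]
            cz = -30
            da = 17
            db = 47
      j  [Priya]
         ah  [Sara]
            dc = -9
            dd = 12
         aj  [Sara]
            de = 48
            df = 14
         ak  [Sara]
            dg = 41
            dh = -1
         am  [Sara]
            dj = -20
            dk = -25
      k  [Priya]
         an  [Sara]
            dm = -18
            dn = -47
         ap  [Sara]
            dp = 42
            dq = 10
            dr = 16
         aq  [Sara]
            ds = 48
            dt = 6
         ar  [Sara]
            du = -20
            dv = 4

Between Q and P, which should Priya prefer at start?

x (Sara): max(-39, -15, -6) = -6
y (Sara): max(9, -31) = 9
e (Priya): min(-6, 9) = -6
z (Sara): max(-36, 7, -4, 16) = 16
aa (Sara): max(25, 16) = 25
ab (Sara): max(21, 20) = 21
f (Priya): min(16, 25, 21) = 16
Q (Sara): max(-6, 16) = 16
m (Sara): max(-32, 34, -18) = 34
n (Sara): max(-38, 31, 28) = 31
a (Priya): min(34, 31) = 31
p (Sara): max(-12, 39) = 39
q (Sara): max(49, -14) = 49
r (Sara): max(23, 1) = 23
s (Sara): max(-41, -22, -8, 50) = 50
b (Priya): min(39, 49, 23, 50) = 23
t (Sara): max(11, 25, 34) = 34
u (Sara): max(-20, 9) = 9
c (Priya): min(34, 9) = 9
v (Sara): max(-20, 25, -35, -32) = 25
w (Sara): max(-2, -15, 24) = 24
d (Priya): min(25, 24) = 24
P (Sara): max(31, 23, 9, 24) = 31
Priya prefers the lower value; Q=16, P=31. Q is better since 16 < 31.

Q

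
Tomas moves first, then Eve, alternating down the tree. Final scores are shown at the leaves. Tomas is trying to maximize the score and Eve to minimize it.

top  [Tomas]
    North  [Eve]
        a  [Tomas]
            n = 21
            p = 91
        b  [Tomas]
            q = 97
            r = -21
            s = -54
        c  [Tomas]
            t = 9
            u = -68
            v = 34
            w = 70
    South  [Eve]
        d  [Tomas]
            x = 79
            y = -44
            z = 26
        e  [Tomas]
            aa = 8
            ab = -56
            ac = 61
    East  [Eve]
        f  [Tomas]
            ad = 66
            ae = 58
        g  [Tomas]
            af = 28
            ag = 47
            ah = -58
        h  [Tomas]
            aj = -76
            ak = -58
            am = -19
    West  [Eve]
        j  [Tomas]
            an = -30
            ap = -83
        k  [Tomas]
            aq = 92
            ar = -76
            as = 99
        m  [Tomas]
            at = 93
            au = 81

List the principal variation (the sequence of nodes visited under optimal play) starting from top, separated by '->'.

a (Tomas): max(21, 91) = 91
b (Tomas): max(97, -21, -54) = 97
c (Tomas): max(9, -68, 34, 70) = 70
North (Eve): min(91, 97, 70) = 70
d (Tomas): max(79, -44, 26) = 79
e (Tomas): max(8, -56, 61) = 61
South (Eve): min(79, 61) = 61
f (Tomas): max(66, 58) = 66
g (Tomas): max(28, 47, -58) = 47
h (Tomas): max(-76, -58, -19) = -19
East (Eve): min(66, 47, -19) = -19
j (Tomas): max(-30, -83) = -30
k (Tomas): max(92, -76, 99) = 99
m (Tomas): max(93, 81) = 93
West (Eve): min(-30, 99, 93) = -30
top (Tomas): max(70, 61, -19, -30) = 70
At top, Tomas picks North (highest: 70).
At North, Eve picks c (lowest: 70).
At c, Tomas picks w (highest: 70).
Terminal value 70.

top -> North -> c -> w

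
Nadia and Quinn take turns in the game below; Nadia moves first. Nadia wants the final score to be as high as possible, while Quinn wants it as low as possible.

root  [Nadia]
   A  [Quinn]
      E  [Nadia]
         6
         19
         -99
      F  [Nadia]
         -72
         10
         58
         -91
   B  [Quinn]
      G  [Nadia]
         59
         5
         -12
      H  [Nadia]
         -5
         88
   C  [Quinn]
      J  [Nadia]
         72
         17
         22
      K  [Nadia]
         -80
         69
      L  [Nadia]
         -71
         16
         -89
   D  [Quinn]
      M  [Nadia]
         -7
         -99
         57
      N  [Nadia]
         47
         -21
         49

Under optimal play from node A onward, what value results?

19

E (Nadia): max(6, 19, -99) = 19
F (Nadia): max(-72, 10, 58, -91) = 58
A (Quinn): min(19, 58) = 19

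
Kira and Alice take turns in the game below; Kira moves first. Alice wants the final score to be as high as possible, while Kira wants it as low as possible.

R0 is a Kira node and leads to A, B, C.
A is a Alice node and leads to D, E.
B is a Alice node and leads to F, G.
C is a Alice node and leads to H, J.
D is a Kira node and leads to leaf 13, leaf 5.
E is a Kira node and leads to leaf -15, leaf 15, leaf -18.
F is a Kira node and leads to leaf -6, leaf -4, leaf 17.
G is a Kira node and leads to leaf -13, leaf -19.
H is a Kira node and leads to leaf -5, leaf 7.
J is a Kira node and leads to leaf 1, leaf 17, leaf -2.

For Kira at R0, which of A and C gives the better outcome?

D (Kira): min(13, 5) = 5
E (Kira): min(-15, 15, -18) = -18
A (Alice): max(5, -18) = 5
H (Kira): min(-5, 7) = -5
J (Kira): min(1, 17, -2) = -2
C (Alice): max(-5, -2) = -2
Kira prefers the lower value; A=5, C=-2. C is better since -2 < 5.

C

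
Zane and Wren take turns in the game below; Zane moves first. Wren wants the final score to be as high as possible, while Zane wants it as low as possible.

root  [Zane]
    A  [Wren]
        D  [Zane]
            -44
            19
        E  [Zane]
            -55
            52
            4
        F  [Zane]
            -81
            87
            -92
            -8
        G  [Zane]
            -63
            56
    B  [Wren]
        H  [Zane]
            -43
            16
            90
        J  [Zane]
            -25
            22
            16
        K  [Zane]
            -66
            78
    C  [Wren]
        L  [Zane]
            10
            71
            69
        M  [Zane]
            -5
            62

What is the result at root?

-44

D (Zane): min(-44, 19) = -44
E (Zane): min(-55, 52, 4) = -55
F (Zane): min(-81, 87, -92, -8) = -92
G (Zane): min(-63, 56) = -63
A (Wren): max(-44, -55, -92, -63) = -44
H (Zane): min(-43, 16, 90) = -43
J (Zane): min(-25, 22, 16) = -25
K (Zane): min(-66, 78) = -66
B (Wren): max(-43, -25, -66) = -25
L (Zane): min(10, 71, 69) = 10
M (Zane): min(-5, 62) = -5
C (Wren): max(10, -5) = 10
root (Zane): min(-44, -25, 10) = -44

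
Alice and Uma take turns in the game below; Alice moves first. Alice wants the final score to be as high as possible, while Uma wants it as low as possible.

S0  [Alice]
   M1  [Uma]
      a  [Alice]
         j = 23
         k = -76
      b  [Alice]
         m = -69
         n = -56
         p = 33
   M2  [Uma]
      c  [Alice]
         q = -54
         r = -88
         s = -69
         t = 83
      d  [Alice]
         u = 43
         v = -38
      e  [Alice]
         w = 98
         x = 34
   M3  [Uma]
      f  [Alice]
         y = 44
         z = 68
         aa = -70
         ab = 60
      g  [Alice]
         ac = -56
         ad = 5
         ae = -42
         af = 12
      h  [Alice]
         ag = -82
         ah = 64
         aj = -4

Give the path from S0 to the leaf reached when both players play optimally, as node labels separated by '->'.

a (Alice): max(23, -76) = 23
b (Alice): max(-69, -56, 33) = 33
M1 (Uma): min(23, 33) = 23
c (Alice): max(-54, -88, -69, 83) = 83
d (Alice): max(43, -38) = 43
e (Alice): max(98, 34) = 98
M2 (Uma): min(83, 43, 98) = 43
f (Alice): max(44, 68, -70, 60) = 68
g (Alice): max(-56, 5, -42, 12) = 12
h (Alice): max(-82, 64, -4) = 64
M3 (Uma): min(68, 12, 64) = 12
S0 (Alice): max(23, 43, 12) = 43
At S0, Alice picks M2 (highest: 43).
At M2, Uma picks d (lowest: 43).
At d, Alice picks u (highest: 43).
Terminal value 43.

S0 -> M2 -> d -> u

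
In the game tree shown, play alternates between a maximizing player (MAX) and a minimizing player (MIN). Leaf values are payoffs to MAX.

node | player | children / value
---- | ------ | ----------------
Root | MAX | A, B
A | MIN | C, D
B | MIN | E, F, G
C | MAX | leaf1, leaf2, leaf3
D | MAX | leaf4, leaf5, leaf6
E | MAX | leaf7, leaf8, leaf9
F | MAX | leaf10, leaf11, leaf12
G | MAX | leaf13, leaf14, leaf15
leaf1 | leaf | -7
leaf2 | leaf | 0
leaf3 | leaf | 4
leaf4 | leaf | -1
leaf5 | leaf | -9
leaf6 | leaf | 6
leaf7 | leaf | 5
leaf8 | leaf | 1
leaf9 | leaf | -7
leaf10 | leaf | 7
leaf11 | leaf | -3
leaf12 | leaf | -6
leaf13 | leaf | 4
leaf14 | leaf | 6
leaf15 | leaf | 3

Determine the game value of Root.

5

C (MAX): max(-7, 0, 4) = 4
D (MAX): max(-1, -9, 6) = 6
A (MIN): min(4, 6) = 4
E (MAX): max(5, 1, -7) = 5
F (MAX): max(7, -3, -6) = 7
G (MAX): max(4, 6, 3) = 6
B (MIN): min(5, 7, 6) = 5
Root (MAX): max(4, 5) = 5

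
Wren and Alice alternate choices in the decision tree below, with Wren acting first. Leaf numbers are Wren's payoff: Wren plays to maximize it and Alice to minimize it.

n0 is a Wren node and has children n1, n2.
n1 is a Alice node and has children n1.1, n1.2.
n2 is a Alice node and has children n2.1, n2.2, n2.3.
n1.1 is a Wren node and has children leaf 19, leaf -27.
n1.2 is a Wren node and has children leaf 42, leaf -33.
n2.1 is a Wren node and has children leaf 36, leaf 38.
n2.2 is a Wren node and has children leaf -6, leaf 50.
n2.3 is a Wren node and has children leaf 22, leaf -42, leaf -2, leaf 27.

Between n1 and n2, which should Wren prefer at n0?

n1.1 (Wren): max(19, -27) = 19
n1.2 (Wren): max(42, -33) = 42
n1 (Alice): min(19, 42) = 19
n2.1 (Wren): max(36, 38) = 38
n2.2 (Wren): max(-6, 50) = 50
n2.3 (Wren): max(22, -42, -2, 27) = 27
n2 (Alice): min(38, 50, 27) = 27
Wren prefers the higher value; n1=19, n2=27. n2 is better since 27 > 19.

n2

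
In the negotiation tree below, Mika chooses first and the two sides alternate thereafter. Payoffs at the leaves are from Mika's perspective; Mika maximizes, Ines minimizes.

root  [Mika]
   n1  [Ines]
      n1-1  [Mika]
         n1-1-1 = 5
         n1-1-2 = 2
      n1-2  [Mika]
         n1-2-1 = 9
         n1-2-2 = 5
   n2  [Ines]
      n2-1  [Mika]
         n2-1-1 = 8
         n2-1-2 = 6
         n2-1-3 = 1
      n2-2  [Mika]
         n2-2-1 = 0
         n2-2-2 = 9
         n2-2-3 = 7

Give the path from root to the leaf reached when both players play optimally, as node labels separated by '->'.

root -> n2 -> n2-1 -> n2-1-1

n1-1 (Mika): max(5, 2) = 5
n1-2 (Mika): max(9, 5) = 9
n1 (Ines): min(5, 9) = 5
n2-1 (Mika): max(8, 6, 1) = 8
n2-2 (Mika): max(0, 9, 7) = 9
n2 (Ines): min(8, 9) = 8
root (Mika): max(5, 8) = 8
At root, Mika picks n2 (highest: 8).
At n2, Ines picks n2-1 (lowest: 8).
At n2-1, Mika picks n2-1-1 (highest: 8).
Terminal value 8.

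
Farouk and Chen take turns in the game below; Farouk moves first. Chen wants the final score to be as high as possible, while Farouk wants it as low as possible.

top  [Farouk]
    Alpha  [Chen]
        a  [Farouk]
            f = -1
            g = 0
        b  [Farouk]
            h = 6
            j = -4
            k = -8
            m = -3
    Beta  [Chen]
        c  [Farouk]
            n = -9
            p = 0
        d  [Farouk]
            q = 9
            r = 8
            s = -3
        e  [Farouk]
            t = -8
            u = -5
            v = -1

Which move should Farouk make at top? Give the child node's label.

Beta

a (Farouk): min(-1, 0) = -1
b (Farouk): min(6, -4, -8, -3) = -8
Alpha (Chen): max(-1, -8) = -1
c (Farouk): min(-9, 0) = -9
d (Farouk): min(9, 8, -3) = -3
e (Farouk): min(-8, -5, -1) = -8
Beta (Chen): max(-9, -3, -8) = -3
top (Farouk): min(-1, -3) = -3
Farouk at top wants the lowest of {Alpha=-1, Beta=-3}, so chooses Beta.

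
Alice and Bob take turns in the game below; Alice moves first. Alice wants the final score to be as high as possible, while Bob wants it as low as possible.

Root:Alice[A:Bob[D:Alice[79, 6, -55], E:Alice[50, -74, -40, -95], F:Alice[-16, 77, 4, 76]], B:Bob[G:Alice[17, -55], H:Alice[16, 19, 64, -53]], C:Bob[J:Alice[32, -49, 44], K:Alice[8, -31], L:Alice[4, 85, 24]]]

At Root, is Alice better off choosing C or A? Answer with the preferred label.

A

J (Alice): max(32, -49, 44) = 44
K (Alice): max(8, -31) = 8
L (Alice): max(4, 85, 24) = 85
C (Bob): min(44, 8, 85) = 8
D (Alice): max(79, 6, -55) = 79
E (Alice): max(50, -74, -40, -95) = 50
F (Alice): max(-16, 77, 4, 76) = 77
A (Bob): min(79, 50, 77) = 50
Alice prefers the higher value; C=8, A=50. A is better since 50 > 8.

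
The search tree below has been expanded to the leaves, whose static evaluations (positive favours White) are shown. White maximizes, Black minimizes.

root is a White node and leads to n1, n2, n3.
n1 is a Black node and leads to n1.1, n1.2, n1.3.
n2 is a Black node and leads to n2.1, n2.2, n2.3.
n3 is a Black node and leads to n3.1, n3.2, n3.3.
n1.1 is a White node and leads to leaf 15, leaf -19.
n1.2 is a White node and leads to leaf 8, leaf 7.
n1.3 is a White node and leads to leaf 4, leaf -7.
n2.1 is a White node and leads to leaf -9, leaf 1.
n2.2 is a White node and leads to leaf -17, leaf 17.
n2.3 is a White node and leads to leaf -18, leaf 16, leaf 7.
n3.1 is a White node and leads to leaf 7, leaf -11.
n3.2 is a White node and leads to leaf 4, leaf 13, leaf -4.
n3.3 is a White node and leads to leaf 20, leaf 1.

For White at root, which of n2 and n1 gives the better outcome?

n2.1 (White): max(-9, 1) = 1
n2.2 (White): max(-17, 17) = 17
n2.3 (White): max(-18, 16, 7) = 16
n2 (Black): min(1, 17, 16) = 1
n1.1 (White): max(15, -19) = 15
n1.2 (White): max(8, 7) = 8
n1.3 (White): max(4, -7) = 4
n1 (Black): min(15, 8, 4) = 4
White prefers the higher value; n2=1, n1=4. n1 is better since 4 > 1.

n1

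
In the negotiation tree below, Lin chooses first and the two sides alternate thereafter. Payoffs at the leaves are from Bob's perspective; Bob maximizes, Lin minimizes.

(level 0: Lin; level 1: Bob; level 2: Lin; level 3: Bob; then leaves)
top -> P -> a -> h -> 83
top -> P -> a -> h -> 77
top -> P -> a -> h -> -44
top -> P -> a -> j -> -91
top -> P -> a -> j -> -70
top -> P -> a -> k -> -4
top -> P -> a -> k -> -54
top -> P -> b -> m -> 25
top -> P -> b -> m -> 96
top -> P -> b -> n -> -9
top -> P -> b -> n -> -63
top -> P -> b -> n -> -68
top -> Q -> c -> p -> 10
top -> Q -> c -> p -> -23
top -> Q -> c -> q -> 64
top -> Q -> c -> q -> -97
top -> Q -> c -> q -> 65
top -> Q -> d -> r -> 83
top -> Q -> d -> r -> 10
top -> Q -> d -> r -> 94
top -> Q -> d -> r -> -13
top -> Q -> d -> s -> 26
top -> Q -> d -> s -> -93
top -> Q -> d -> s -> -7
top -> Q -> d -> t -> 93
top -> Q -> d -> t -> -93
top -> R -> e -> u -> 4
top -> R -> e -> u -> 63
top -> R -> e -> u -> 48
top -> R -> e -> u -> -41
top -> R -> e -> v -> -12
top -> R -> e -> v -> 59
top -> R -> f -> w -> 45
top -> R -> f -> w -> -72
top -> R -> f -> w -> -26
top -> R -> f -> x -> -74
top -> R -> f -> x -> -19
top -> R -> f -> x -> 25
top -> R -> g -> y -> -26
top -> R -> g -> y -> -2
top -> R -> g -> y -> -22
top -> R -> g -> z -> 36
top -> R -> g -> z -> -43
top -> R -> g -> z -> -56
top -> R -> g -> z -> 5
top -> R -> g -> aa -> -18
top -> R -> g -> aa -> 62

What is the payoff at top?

-9

h (Bob): max(83, 77, -44) = 83
j (Bob): max(-91, -70) = -70
k (Bob): max(-4, -54) = -4
a (Lin): min(83, -70, -4) = -70
m (Bob): max(25, 96) = 96
n (Bob): max(-9, -63, -68) = -9
b (Lin): min(96, -9) = -9
P (Bob): max(-70, -9) = -9
p (Bob): max(10, -23) = 10
q (Bob): max(64, -97, 65) = 65
c (Lin): min(10, 65) = 10
r (Bob): max(83, 10, 94, -13) = 94
s (Bob): max(26, -93, -7) = 26
t (Bob): max(93, -93) = 93
d (Lin): min(94, 26, 93) = 26
Q (Bob): max(10, 26) = 26
u (Bob): max(4, 63, 48, -41) = 63
v (Bob): max(-12, 59) = 59
e (Lin): min(63, 59) = 59
w (Bob): max(45, -72, -26) = 45
x (Bob): max(-74, -19, 25) = 25
f (Lin): min(45, 25) = 25
y (Bob): max(-26, -2, -22) = -2
z (Bob): max(36, -43, -56, 5) = 36
aa (Bob): max(-18, 62) = 62
g (Lin): min(-2, 36, 62) = -2
R (Bob): max(59, 25, -2) = 59
top (Lin): min(-9, 26, 59) = -9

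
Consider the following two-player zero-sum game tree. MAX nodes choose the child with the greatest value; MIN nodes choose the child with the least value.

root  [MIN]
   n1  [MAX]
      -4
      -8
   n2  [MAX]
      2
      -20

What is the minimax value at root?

n1 (MAX): max(-4, -8) = -4
n2 (MAX): max(2, -20) = 2
root (MIN): min(-4, 2) = -4

-4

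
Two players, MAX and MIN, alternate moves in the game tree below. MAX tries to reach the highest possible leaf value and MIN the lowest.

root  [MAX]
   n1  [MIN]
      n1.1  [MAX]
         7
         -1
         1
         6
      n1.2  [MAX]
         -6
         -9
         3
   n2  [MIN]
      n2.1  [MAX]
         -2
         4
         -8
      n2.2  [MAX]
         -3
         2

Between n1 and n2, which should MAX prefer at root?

n1

n1.1 (MAX): max(7, -1, 1, 6) = 7
n1.2 (MAX): max(-6, -9, 3) = 3
n1 (MIN): min(7, 3) = 3
n2.1 (MAX): max(-2, 4, -8) = 4
n2.2 (MAX): max(-3, 2) = 2
n2 (MIN): min(4, 2) = 2
MAX prefers the higher value; n1=3, n2=2. n1 is better since 3 > 2.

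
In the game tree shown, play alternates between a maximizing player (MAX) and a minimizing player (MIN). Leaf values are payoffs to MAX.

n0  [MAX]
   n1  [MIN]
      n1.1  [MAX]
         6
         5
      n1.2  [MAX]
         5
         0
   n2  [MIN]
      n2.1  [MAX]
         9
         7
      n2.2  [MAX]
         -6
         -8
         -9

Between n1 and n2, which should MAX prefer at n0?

n1

n1.1 (MAX): max(6, 5) = 6
n1.2 (MAX): max(5, 0) = 5
n1 (MIN): min(6, 5) = 5
n2.1 (MAX): max(9, 7) = 9
n2.2 (MAX): max(-6, -8, -9) = -6
n2 (MIN): min(9, -6) = -6
MAX prefers the higher value; n1=5, n2=-6. n1 is better since 5 > -6.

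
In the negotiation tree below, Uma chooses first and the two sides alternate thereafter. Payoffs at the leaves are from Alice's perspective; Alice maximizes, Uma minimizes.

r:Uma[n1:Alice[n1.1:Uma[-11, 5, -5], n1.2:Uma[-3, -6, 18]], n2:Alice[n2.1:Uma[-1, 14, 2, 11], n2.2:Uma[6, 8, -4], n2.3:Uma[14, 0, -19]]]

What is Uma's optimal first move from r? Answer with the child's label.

n1.1 (Uma): min(-11, 5, -5) = -11
n1.2 (Uma): min(-3, -6, 18) = -6
n1 (Alice): max(-11, -6) = -6
n2.1 (Uma): min(-1, 14, 2, 11) = -1
n2.2 (Uma): min(6, 8, -4) = -4
n2.3 (Uma): min(14, 0, -19) = -19
n2 (Alice): max(-1, -4, -19) = -1
r (Uma): min(-6, -1) = -6
Uma at r wants the lowest of {n1=-6, n2=-1}, so chooses n1.

n1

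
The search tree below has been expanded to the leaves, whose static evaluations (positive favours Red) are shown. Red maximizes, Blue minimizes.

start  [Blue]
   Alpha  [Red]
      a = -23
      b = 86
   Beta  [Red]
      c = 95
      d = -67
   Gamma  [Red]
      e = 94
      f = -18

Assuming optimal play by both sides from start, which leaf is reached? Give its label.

Alpha (Red): max(-23, 86) = 86
Beta (Red): max(95, -67) = 95
Gamma (Red): max(94, -18) = 94
start (Blue): min(86, 95, 94) = 86
At start, Blue picks Alpha (lowest: 86).
At Alpha, Red picks b (highest: 86).
Terminal value 86.

b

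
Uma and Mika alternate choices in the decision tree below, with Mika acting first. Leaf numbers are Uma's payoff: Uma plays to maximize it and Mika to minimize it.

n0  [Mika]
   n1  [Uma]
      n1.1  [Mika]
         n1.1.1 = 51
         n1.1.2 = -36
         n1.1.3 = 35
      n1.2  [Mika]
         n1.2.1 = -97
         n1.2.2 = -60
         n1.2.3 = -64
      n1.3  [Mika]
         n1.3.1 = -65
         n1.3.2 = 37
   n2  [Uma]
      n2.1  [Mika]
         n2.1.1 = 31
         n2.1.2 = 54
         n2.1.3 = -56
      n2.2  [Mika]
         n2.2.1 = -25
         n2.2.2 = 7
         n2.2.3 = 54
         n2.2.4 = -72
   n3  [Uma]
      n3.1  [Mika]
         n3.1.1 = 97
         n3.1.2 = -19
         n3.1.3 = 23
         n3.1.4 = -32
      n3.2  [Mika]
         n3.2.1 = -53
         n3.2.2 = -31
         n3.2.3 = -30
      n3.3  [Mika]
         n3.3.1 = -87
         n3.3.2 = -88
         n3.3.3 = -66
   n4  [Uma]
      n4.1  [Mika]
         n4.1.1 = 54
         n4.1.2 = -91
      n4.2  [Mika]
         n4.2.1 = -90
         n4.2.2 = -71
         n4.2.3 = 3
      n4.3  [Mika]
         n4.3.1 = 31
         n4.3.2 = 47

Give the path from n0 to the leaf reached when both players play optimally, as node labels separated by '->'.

n1.1 (Mika): min(51, -36, 35) = -36
n1.2 (Mika): min(-97, -60, -64) = -97
n1.3 (Mika): min(-65, 37) = -65
n1 (Uma): max(-36, -97, -65) = -36
n2.1 (Mika): min(31, 54, -56) = -56
n2.2 (Mika): min(-25, 7, 54, -72) = -72
n2 (Uma): max(-56, -72) = -56
n3.1 (Mika): min(97, -19, 23, -32) = -32
n3.2 (Mika): min(-53, -31, -30) = -53
n3.3 (Mika): min(-87, -88, -66) = -88
n3 (Uma): max(-32, -53, -88) = -32
n4.1 (Mika): min(54, -91) = -91
n4.2 (Mika): min(-90, -71, 3) = -90
n4.3 (Mika): min(31, 47) = 31
n4 (Uma): max(-91, -90, 31) = 31
n0 (Mika): min(-36, -56, -32, 31) = -56
At n0, Mika picks n2 (lowest: -56).
At n2, Uma picks n2.1 (highest: -56).
At n2.1, Mika picks n2.1.3 (lowest: -56).
Terminal value -56.

n0 -> n2 -> n2.1 -> n2.1.3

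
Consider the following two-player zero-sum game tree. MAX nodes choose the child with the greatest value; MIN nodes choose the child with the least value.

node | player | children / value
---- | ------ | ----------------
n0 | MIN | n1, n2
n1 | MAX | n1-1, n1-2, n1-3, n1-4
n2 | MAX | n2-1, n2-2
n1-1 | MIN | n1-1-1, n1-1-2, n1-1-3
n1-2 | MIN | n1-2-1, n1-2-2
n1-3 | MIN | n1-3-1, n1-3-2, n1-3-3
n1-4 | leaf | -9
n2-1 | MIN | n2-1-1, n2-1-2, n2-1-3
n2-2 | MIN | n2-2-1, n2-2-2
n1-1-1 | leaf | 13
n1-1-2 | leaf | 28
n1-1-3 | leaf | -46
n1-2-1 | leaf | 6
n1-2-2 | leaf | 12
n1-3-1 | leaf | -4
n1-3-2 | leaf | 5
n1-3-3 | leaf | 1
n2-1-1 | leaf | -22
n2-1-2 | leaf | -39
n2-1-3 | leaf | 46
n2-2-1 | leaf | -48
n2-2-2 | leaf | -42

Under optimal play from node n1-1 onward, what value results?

n1-1 (MIN): min(13, 28, -46) = -46

-46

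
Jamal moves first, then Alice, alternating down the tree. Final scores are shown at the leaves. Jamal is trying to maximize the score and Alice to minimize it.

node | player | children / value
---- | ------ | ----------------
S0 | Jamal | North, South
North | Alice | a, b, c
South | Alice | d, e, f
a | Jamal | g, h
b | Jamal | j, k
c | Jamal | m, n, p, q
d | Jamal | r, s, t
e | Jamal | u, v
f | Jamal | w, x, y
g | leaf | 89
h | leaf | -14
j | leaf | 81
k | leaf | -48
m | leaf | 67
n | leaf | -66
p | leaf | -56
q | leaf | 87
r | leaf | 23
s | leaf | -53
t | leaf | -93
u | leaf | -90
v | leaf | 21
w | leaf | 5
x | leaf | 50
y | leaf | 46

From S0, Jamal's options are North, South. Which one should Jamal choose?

a (Jamal): max(89, -14) = 89
b (Jamal): max(81, -48) = 81
c (Jamal): max(67, -66, -56, 87) = 87
North (Alice): min(89, 81, 87) = 81
d (Jamal): max(23, -53, -93) = 23
e (Jamal): max(-90, 21) = 21
f (Jamal): max(5, 50, 46) = 50
South (Alice): min(23, 21, 50) = 21
S0 (Jamal): max(81, 21) = 81
Jamal at S0 wants the highest of {North=81, South=21}, so chooses North.

North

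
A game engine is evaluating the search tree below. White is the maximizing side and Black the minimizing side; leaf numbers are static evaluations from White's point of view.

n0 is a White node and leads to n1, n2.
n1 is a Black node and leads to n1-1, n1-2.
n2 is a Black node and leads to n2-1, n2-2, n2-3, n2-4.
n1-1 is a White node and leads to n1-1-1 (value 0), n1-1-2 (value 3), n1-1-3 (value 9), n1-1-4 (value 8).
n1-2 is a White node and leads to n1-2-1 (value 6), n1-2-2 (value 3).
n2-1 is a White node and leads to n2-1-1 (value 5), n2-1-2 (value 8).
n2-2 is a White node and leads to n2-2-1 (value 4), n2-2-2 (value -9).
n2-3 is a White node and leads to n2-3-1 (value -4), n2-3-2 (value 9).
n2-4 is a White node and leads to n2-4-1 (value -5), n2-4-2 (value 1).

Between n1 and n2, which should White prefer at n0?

n1-1 (White): max(0, 3, 9, 8) = 9
n1-2 (White): max(6, 3) = 6
n1 (Black): min(9, 6) = 6
n2-1 (White): max(5, 8) = 8
n2-2 (White): max(4, -9) = 4
n2-3 (White): max(-4, 9) = 9
n2-4 (White): max(-5, 1) = 1
n2 (Black): min(8, 4, 9, 1) = 1
White prefers the higher value; n1=6, n2=1. n1 is better since 6 > 1.

n1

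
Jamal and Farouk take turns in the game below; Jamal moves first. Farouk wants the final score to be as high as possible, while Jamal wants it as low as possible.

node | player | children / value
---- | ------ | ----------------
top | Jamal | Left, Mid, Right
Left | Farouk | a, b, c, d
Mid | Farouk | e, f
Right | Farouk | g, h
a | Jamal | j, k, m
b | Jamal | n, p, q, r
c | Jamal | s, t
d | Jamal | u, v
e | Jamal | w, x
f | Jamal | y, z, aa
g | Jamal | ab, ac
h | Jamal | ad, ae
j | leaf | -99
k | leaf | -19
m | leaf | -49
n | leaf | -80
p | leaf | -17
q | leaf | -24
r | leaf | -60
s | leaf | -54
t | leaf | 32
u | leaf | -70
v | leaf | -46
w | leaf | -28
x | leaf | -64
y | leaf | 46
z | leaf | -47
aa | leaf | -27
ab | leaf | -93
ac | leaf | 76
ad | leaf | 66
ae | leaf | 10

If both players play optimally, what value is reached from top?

a (Jamal): min(-99, -19, -49) = -99
b (Jamal): min(-80, -17, -24, -60) = -80
c (Jamal): min(-54, 32) = -54
d (Jamal): min(-70, -46) = -70
Left (Farouk): max(-99, -80, -54, -70) = -54
e (Jamal): min(-28, -64) = -64
f (Jamal): min(46, -47, -27) = -47
Mid (Farouk): max(-64, -47) = -47
g (Jamal): min(-93, 76) = -93
h (Jamal): min(66, 10) = 10
Right (Farouk): max(-93, 10) = 10
top (Jamal): min(-54, -47, 10) = -54

-54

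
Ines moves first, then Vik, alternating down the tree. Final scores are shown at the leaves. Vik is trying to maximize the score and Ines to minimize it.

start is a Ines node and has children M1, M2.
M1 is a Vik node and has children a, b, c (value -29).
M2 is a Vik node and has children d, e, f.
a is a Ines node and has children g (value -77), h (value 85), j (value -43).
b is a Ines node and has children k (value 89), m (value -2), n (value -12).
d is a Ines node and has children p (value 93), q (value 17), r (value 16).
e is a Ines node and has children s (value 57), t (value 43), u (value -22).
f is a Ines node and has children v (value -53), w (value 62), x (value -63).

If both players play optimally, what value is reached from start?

-12

a (Ines): min(-77, 85, -43) = -77
b (Ines): min(89, -2, -12) = -12
M1 (Vik): max(-77, -12, -29) = -12
d (Ines): min(93, 17, 16) = 16
e (Ines): min(57, 43, -22) = -22
f (Ines): min(-53, 62, -63) = -63
M2 (Vik): max(16, -22, -63) = 16
start (Ines): min(-12, 16) = -12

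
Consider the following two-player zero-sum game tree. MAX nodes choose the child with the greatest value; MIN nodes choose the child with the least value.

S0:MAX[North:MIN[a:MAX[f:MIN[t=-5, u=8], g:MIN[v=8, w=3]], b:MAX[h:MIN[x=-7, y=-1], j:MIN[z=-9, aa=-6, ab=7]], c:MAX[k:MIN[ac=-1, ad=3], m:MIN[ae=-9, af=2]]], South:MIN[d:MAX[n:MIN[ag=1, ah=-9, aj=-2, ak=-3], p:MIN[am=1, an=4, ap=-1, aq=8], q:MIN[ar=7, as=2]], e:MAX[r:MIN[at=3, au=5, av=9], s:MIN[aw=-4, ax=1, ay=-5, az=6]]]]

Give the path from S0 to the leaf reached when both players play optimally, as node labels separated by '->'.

f (MIN): min(-5, 8) = -5
g (MIN): min(8, 3) = 3
a (MAX): max(-5, 3) = 3
h (MIN): min(-7, -1) = -7
j (MIN): min(-9, -6, 7) = -9
b (MAX): max(-7, -9) = -7
k (MIN): min(-1, 3) = -1
m (MIN): min(-9, 2) = -9
c (MAX): max(-1, -9) = -1
North (MIN): min(3, -7, -1) = -7
n (MIN): min(1, -9, -2, -3) = -9
p (MIN): min(1, 4, -1, 8) = -1
q (MIN): min(7, 2) = 2
d (MAX): max(-9, -1, 2) = 2
r (MIN): min(3, 5, 9) = 3
s (MIN): min(-4, 1, -5, 6) = -5
e (MAX): max(3, -5) = 3
South (MIN): min(2, 3) = 2
S0 (MAX): max(-7, 2) = 2
At S0, MAX picks South (highest: 2).
At South, MIN picks d (lowest: 2).
At d, MAX picks q (highest: 2).
At q, MIN picks as (lowest: 2).
Terminal value 2.

S0 -> South -> d -> q -> as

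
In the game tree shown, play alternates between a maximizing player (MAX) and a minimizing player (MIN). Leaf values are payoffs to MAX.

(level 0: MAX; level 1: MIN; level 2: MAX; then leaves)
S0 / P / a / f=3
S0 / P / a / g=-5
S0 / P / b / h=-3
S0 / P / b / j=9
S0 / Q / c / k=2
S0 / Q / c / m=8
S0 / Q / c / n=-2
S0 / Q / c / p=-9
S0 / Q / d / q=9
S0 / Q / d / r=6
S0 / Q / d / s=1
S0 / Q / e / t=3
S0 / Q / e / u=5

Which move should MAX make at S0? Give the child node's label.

a (MAX): max(3, -5) = 3
b (MAX): max(-3, 9) = 9
P (MIN): min(3, 9) = 3
c (MAX): max(2, 8, -2, -9) = 8
d (MAX): max(9, 6, 1) = 9
e (MAX): max(3, 5) = 5
Q (MIN): min(8, 9, 5) = 5
S0 (MAX): max(3, 5) = 5
MAX at S0 wants the highest of {P=3, Q=5}, so chooses Q.

Q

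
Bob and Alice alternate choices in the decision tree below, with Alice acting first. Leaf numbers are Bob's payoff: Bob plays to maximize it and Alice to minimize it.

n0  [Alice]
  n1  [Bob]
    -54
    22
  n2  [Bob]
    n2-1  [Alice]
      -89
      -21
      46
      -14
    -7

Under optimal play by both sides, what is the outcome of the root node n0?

-7

n1 (Bob): max(-54, 22) = 22
n2-1 (Alice): min(-89, -21, 46, -14) = -89
n2 (Bob): max(-89, -7) = -7
n0 (Alice): min(22, -7) = -7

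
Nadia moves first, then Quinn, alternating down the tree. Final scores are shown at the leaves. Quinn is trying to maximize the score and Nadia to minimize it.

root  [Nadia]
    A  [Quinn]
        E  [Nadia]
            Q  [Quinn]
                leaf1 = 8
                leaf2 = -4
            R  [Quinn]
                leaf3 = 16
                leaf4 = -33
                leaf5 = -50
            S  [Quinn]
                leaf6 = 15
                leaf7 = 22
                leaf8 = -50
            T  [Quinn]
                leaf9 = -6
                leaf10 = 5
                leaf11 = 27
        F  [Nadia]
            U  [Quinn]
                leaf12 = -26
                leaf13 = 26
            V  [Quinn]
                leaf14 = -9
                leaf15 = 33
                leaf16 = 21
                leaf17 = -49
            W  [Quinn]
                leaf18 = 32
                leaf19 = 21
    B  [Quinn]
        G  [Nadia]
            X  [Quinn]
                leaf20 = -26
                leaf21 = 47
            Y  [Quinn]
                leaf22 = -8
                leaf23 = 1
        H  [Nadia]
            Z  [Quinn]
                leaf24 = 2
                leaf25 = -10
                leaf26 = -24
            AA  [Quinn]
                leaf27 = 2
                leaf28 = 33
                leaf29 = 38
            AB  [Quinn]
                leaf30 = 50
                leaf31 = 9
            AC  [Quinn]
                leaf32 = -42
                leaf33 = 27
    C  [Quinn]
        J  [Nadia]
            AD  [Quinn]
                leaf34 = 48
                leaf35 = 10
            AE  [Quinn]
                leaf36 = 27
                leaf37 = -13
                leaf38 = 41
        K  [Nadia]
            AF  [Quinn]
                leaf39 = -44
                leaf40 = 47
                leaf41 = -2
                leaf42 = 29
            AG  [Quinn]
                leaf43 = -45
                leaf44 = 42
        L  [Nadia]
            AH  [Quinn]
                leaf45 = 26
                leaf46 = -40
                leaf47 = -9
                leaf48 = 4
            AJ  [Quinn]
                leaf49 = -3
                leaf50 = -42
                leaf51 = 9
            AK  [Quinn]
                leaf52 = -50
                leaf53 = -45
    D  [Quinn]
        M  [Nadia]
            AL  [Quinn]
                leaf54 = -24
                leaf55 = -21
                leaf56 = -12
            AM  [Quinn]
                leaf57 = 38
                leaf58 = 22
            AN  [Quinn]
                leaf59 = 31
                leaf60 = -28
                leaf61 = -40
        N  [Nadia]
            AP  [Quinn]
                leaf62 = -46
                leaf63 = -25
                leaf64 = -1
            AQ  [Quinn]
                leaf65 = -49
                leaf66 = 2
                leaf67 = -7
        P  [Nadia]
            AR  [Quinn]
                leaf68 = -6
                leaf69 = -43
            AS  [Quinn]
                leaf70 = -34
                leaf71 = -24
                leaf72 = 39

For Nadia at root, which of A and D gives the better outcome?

D

Q (Quinn): max(8, -4) = 8
R (Quinn): max(16, -33, -50) = 16
S (Quinn): max(15, 22, -50) = 22
T (Quinn): max(-6, 5, 27) = 27
E (Nadia): min(8, 16, 22, 27) = 8
U (Quinn): max(-26, 26) = 26
V (Quinn): max(-9, 33, 21, -49) = 33
W (Quinn): max(32, 21) = 32
F (Nadia): min(26, 33, 32) = 26
A (Quinn): max(8, 26) = 26
AL (Quinn): max(-24, -21, -12) = -12
AM (Quinn): max(38, 22) = 38
AN (Quinn): max(31, -28, -40) = 31
M (Nadia): min(-12, 38, 31) = -12
AP (Quinn): max(-46, -25, -1) = -1
AQ (Quinn): max(-49, 2, -7) = 2
N (Nadia): min(-1, 2) = -1
AR (Quinn): max(-6, -43) = -6
AS (Quinn): max(-34, -24, 39) = 39
P (Nadia): min(-6, 39) = -6
D (Quinn): max(-12, -1, -6) = -1
Nadia prefers the lower value; A=26, D=-1. D is better since -1 < 26.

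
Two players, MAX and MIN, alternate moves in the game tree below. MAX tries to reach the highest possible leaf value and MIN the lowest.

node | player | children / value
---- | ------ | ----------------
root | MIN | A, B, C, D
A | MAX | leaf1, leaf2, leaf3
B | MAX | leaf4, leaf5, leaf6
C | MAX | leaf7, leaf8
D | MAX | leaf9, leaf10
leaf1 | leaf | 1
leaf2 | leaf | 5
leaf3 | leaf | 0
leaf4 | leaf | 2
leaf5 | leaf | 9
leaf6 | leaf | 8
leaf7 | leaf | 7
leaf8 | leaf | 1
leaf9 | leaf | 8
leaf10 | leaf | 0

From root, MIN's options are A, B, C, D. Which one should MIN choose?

A

A (MAX): max(1, 5, 0) = 5
B (MAX): max(2, 9, 8) = 9
C (MAX): max(7, 1) = 7
D (MAX): max(8, 0) = 8
root (MIN): min(5, 9, 7, 8) = 5
MIN at root wants the lowest of {A=5, B=9, C=7, D=8}, so chooses A.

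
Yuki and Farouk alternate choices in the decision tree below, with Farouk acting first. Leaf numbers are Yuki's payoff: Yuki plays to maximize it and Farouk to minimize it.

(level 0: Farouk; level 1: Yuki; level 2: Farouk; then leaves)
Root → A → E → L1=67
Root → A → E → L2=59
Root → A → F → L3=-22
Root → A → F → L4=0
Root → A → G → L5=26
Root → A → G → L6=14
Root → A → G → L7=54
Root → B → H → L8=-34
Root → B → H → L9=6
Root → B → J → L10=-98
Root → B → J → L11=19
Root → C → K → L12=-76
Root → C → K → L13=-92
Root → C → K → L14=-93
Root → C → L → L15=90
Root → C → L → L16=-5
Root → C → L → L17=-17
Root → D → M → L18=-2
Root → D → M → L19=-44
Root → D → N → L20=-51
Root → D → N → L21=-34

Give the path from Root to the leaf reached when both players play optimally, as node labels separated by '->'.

E (Farouk): min(67, 59) = 59
F (Farouk): min(-22, 0) = -22
G (Farouk): min(26, 14, 54) = 14
A (Yuki): max(59, -22, 14) = 59
H (Farouk): min(-34, 6) = -34
J (Farouk): min(-98, 19) = -98
B (Yuki): max(-34, -98) = -34
K (Farouk): min(-76, -92, -93) = -93
L (Farouk): min(90, -5, -17) = -17
C (Yuki): max(-93, -17) = -17
M (Farouk): min(-2, -44) = -44
N (Farouk): min(-51, -34) = -51
D (Yuki): max(-44, -51) = -44
Root (Farouk): min(59, -34, -17, -44) = -44
At Root, Farouk picks D (lowest: -44).
At D, Yuki picks M (highest: -44).
At M, Farouk picks L19 (lowest: -44).
Terminal value -44.

Root -> D -> M -> L19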